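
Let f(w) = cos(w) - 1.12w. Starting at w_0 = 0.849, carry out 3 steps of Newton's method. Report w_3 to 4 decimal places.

0.6891

Newton update: w ← w − f(w)/f'(w).
f'(w) = -sin(w) - 1.12
w_0 = 0.849000: f = -0.290146, f' = -1.870620 → w_1 = 0.849000 - (-0.290146)/(-1.870620) = 0.693893
w_1 = 0.693893: f = -0.008398, f' = -1.759535 → w_2 = 0.693893 - (-0.008398)/(-1.759535) = 0.689120
w_2 = 0.689120: f = -0.000009, f' = -1.755858 → w_3 = 0.689120 - (-0.000009)/(-1.755858) = 0.689115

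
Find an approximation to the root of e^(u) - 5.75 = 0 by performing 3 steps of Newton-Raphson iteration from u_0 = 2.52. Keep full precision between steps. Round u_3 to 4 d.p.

1.7495

f'(u) = e^(u)
u_0 = 2.520000: f = 6.678597, f' = 12.428597 → u_1 = 2.520000 - (6.678597)/(12.428597) = 1.982643
u_1 = 1.982643: f = 1.511909, f' = 7.261909 → u_2 = 1.982643 - (1.511909)/(7.261909) = 1.774446
u_2 = 1.774446: f = 0.147011, f' = 5.897011 → u_3 = 1.774446 - (0.147011)/(5.897011) = 1.749516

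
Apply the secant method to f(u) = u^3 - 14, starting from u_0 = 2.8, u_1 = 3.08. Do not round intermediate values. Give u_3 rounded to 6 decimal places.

2.429222

f(u_0) = 7.952000, f(u_1) = 15.218112
u_2 = 3.080000 - (15.218112)·(3.080000 - 2.800000)/(15.218112 - (7.952000)) = 2.493569; f(u_2) = 1.504734
u_3 = 2.493569 - (1.504734)·(2.493569 - 3.080000)/(1.504734 - (15.218112)) = 2.429222; f(u_3) = 0.335125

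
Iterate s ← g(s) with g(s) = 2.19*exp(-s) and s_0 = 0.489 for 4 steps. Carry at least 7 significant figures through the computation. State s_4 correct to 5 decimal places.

0.63606

s_1 = g(0.489000) = 1.342994
s_2 = g(1.342994) = 0.571728
s_3 = g(0.571728) = 1.236363
s_4 = g(1.236363) = 0.636061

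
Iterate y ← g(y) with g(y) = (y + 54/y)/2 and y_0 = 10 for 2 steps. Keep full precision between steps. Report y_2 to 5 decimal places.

y_1 = g(10.000000) = 7.700000
y_2 = g(7.700000) = 7.356494

7.35649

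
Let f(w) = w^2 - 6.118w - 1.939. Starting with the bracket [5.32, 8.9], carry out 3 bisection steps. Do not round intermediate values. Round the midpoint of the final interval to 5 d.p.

f(5.320000) = -6.184360, f(8.900000) = 22.820800 (opposite signs)
step 1: m = 7.110000, f(m) = 5.114120 > 0 → root in [5.320000, 7.110000]
step 2: m = 6.215000, f(m) = -1.336145 < 0 → root in [6.215000, 7.110000]
step 3: m = 6.662500, f(m) = 1.688731 > 0 → root in [6.215000, 6.662500]
Midpoint of [6.215000, 6.662500] = 6.438750

6.43875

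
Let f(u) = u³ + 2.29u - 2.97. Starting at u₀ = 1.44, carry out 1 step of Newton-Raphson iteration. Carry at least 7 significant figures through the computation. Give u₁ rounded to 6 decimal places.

Newton update: u ← u − f(u)/f'(u).
f'(u) = 3u² + 2.29
u_0 = 1.440000: f = 3.313584, f' = 8.510800 → u_1 = 1.440000 - (3.313584)/(8.510800) = 1.050661

1.050661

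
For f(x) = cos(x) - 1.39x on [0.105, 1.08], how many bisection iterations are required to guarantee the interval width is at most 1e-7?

Initial width b − a = 1.08 − 0.105 = 0.975000.
After n steps the width is (b−a)/2^n; need (b−a)/2^n ≤ 1e-7.
So n ≥ log₂(0.975000/1e-7) = log₂(9750000.0000) ≈ 23.2170.
Hence n = 24.

24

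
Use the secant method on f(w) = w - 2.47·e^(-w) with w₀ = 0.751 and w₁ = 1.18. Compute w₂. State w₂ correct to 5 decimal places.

f(w_0) = -0.414579, f(w_1) = 0.421022
w_2 = 1.180000 - (0.421022)·(1.180000 - 0.751000)/(0.421022 - (-0.414579)) = 0.963846; f(w_2) = 0.021731

0.96385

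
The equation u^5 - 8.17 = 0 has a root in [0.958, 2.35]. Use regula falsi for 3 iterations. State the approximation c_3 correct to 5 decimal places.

1.30891

False-position update: c = (a·f(b) − b·f(a))/(f(b) − f(a)); replace the endpoint whose sign matches f(c).
f(0.958000) = -7.363085, f(2.350000) = 63.500315
step 1: c = 1.102636, f(c) = -6.540099 < 0 → new bracket [1.102636, 2.350000]
step 2: c = 1.219110, f(c) = -5.477134 < 0 → new bracket [1.219110, 2.350000]
step 3: c = 1.308908, f(c) = -4.328102 < 0 → new bracket [1.308908, 2.350000]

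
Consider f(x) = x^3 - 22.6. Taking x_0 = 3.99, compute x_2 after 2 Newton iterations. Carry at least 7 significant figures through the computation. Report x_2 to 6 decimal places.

2.856180

f'(x) = 3x^2
x_0 = 3.990000: f = 40.921199, f' = 47.760300 → x_1 = 3.990000 - (40.921199)/(47.760300) = 3.133196
x_1 = 3.133196: f = 8.158336, f' = 29.450758 → x_2 = 3.133196 - (8.158336)/(29.450758) = 2.856180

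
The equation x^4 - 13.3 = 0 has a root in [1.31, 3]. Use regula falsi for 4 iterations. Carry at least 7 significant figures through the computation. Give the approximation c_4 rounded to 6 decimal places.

f(1.310000) = -10.355001, f(3.000000) = 67.700000
step 1: c = 1.534200, f(c) = -7.759765 < 0 → new bracket [1.534200, 3.000000]
step 2: c = 1.684933, f(c) = -5.240082 < 0 → new bracket [1.684933, 3.000000]
step 3: c = 1.779409, f(c) = -3.274575 < 0 → new bracket [1.779409, 3.000000]
step 4: c = 1.835723, f(c) = -1.943905 < 0 → new bracket [1.835723, 3.000000]

1.835723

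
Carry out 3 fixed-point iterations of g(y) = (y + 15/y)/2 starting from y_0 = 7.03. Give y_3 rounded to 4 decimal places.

y_1 = g(7.030000) = 4.581856
y_2 = g(4.581856) = 3.927819
y_3 = g(3.927819) = 3.873366

3.8734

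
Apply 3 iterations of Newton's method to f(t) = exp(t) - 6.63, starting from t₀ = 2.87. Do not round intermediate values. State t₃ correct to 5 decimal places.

f'(t) = exp(t)
t_0 = 2.870000: f = 11.007018, f' = 17.637018 → t_1 = 2.870000 - (11.007018)/(17.637018) = 2.245914
t_1 = 2.245914: f = 2.819047, f' = 9.449047 → t_2 = 2.245914 - (2.819047)/(9.449047) = 1.947572
t_2 = 1.947572: f = 0.381642, f' = 7.011642 → t_3 = 1.947572 - (0.381642)/(7.011642) = 1.893142

1.89314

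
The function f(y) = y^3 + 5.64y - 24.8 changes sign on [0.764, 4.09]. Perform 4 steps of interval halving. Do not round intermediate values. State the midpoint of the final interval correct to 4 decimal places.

f(0.764000) = -20.045096, f(4.090000) = 66.685529 (opposite signs)
step 1: m = 2.427000, f(m) = 3.184108 > 0 → root in [0.764000, 2.427000]
step 2: m = 1.595500, f(m) = -11.739843 < 0 → root in [1.595500, 2.427000]
step 3: m = 2.011250, f(m) = -5.320789 < 0 → root in [2.011250, 2.427000]
step 4: m = 2.219125, f(m) = -1.356019 < 0 → root in [2.219125, 2.427000]
Midpoint of [2.219125, 2.427000] = 2.323062

2.3231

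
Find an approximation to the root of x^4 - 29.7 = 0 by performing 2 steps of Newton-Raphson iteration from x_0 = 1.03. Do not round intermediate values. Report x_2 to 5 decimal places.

5.69270

f'(x) = 4x^3
x_0 = 1.030000: f = -28.574491, f' = 4.370908 → x_1 = 1.030000 - (-28.574491)/(4.370908) = 7.567427
x_1 = 7.567427: f = 3249.688879, f' = 1733.423504 → x_2 = 7.567427 - (3249.688879)/(1733.423504) = 5.692704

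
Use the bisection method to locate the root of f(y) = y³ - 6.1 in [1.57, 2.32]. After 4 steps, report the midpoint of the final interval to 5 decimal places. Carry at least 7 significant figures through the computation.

f(1.570000) = -2.230107, f(2.320000) = 6.387168 (opposite signs)
step 1: m = 1.945000, f(m) = 1.257984 > 0 → root in [1.570000, 1.945000]
step 2: m = 1.757500, f(m) = -0.671423 < 0 → root in [1.757500, 1.945000]
step 3: m = 1.851250, f(m) = 0.244468 > 0 → root in [1.757500, 1.851250]
step 4: m = 1.804375, f(m) = -0.225372 < 0 → root in [1.804375, 1.851250]
Midpoint of [1.804375, 1.851250] = 1.827812

1.82781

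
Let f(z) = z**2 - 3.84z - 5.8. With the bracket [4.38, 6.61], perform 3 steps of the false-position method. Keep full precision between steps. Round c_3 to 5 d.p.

f(4.380000) = -3.434800, f(6.610000) = 12.509700
step 1: c = 4.860392, f(c) = -0.840497 < 0 → new bracket [4.860392, 6.610000]
step 2: c = 4.970543, f(c) = -0.180588 < 0 → new bracket [4.970543, 6.610000]
step 3: c = 4.993873, f(c) = -0.037705 < 0 → new bracket [4.993873, 6.610000]

4.99387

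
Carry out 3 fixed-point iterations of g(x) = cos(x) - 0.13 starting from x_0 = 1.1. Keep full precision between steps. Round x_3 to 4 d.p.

0.5536

x_1 = g(1.100000) = 0.323596
x_2 = g(0.323596) = 0.818098
x_3 = g(0.818098) = 0.553611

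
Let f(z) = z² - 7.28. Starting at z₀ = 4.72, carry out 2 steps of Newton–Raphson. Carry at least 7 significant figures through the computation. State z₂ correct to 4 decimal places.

Newton update: z ← z − f(z)/f'(z).
f'(z) = 2z
z_0 = 4.720000: f = 14.998400, f' = 9.440000 → z_1 = 4.720000 - (14.998400)/(9.440000) = 3.131186
z_1 = 3.131186: f = 2.524329, f' = 6.262373 → z_2 = 3.131186 - (2.524329)/(6.262373) = 2.728092

2.7281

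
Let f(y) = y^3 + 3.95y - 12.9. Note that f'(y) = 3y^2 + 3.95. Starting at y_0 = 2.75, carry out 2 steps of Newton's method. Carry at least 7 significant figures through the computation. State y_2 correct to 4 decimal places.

1.8190

y_0 = 2.750000: f = 18.759375, f' = 26.637500 → y_1 = 2.750000 - (18.759375)/(26.637500) = 2.045753
y_1 = 2.045753: f = 3.742419, f' = 16.505318 → y_2 = 2.045753 - (3.742419)/(16.505318) = 1.819013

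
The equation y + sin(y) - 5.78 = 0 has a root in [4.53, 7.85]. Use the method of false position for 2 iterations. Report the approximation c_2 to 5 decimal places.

f(4.530000) = -2.233413, f(7.850000) = 3.069992
step 1: c = 5.928145, f(c) = -0.199482 < 0 → new bracket [5.928145, 7.850000]
step 2: c = 6.045405, f(c) = 0.029858 > 0 → new bracket [5.928145, 6.045405]

6.04540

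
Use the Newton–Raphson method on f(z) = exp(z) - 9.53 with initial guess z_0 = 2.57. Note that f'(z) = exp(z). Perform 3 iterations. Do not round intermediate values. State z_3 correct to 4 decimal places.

2.2544

z_0 = 2.570000: f = 3.535824, f' = 13.065824 → z_1 = 2.570000 - (3.535824)/(13.065824) = 2.299384
z_1 = 2.299384: f = 0.438038, f' = 9.968038 → z_2 = 2.299384 - (0.438038)/(9.968038) = 2.255440
z_2 = 2.255440: f = 0.009485, f' = 9.539485 → z_3 = 2.255440 - (0.009485)/(9.539485) = 2.254445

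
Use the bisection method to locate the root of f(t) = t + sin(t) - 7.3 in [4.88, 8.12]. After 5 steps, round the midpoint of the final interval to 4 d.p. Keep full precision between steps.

6.7531

f(4.880000) = -3.405986, f(8.120000) = 1.784825 (opposite signs)
step 1: m = 6.500000, f(m) = -0.584880 < 0 → root in [6.500000, 8.120000]
step 2: m = 7.310000, f(m) = 0.865655 > 0 → root in [6.500000, 7.310000]
step 3: m = 6.905000, f(m) = 0.187511 > 0 → root in [6.500000, 6.905000]
step 4: m = 6.702500, f(m) = -0.190365 < 0 → root in [6.702500, 6.905000]
step 5: m = 6.803750, f(m) = 0.001120 > 0 → root in [6.702500, 6.803750]
Midpoint of [6.702500, 6.803750] = 6.753125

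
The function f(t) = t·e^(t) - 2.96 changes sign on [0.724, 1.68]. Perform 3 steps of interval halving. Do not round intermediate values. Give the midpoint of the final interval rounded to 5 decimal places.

1.02275

f(0.724000) = -1.466629, f(1.680000) = 6.054134 (opposite signs)
step 1: m = 1.202000, f(m) = 1.038770 > 0 → root in [0.724000, 1.202000]
step 2: m = 0.963000, f(m) = -0.437380 < 0 → root in [0.963000, 1.202000]
step 3: m = 1.082500, f(m) = 0.235595 > 0 → root in [0.963000, 1.082500]
Midpoint of [0.963000, 1.082500] = 1.022750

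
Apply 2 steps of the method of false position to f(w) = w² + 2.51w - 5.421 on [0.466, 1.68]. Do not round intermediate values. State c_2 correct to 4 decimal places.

1.3870

f(0.466000) = -4.034184, f(1.680000) = 1.618200
step 1: c = 1.332448, f(c) = -0.301135 < 0 → new bracket [1.332448, 1.680000]
step 2: c = 1.386978, f(c) = -0.015978 < 0 → new bracket [1.386978, 1.680000]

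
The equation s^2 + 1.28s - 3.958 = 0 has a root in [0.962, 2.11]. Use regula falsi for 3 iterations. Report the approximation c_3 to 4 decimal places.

1.4485

False-position update: c = (a·f(b) − b·f(a))/(f(b) − f(a)); replace the endpoint whose sign matches f(c).
f(0.962000) = -1.801196, f(2.110000) = 3.194900
step 1: c = 1.375878, f(c) = -0.303837 < 0 → new bracket [1.375878, 2.110000]
step 2: c = 1.439630, f(c) = -0.042738 < 0 → new bracket [1.439630, 2.110000]
step 3: c = 1.448479, f(c) = -0.005854 < 0 → new bracket [1.448479, 2.110000]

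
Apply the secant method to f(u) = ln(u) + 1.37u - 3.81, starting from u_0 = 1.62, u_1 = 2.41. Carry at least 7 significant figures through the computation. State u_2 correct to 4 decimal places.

f(u_0) = -1.108174, f(u_1) = 0.371327
u_2 = 2.410000 - (0.371327)·(2.410000 - 1.620000)/(0.371327 - (-1.108174)) = 2.211725; f(u_2) = 0.013836

2.2117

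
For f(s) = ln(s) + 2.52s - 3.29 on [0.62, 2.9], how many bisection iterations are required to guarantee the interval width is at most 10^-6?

22

Initial width b − a = 2.9 − 0.62 = 2.280000.
After n steps the width is (b−a)/2^n; need (b−a)/2^n ≤ 10^-6.
So n ≥ log₂(2.280000/10^-6) = log₂(2280000.0000) ≈ 21.1206.
Hence n = 22.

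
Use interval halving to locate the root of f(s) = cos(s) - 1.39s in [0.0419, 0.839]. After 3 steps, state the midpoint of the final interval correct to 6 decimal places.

f(0.041900) = 0.940881, f(0.839000) = -0.498003 (opposite signs)
step 1: m = 0.440450, f(m) = 0.292334 > 0 → root in [0.440450, 0.839000]
step 2: m = 0.639725, f(m) = -0.086958 < 0 → root in [0.440450, 0.639725]
step 3: m = 0.540088, f(m) = 0.106942 > 0 → root in [0.540088, 0.639725]
Midpoint of [0.540088, 0.639725] = 0.589906

0.589906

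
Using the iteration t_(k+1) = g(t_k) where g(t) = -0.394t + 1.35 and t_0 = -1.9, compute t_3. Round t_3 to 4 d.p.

t_1 = g(-1.900000) = 2.098600
t_2 = g(2.098600) = 0.523152
t_3 = g(0.523152) = 1.143878

1.1439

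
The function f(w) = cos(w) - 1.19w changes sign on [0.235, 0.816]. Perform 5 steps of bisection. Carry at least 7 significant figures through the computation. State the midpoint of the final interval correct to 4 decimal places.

f(0.235000) = 0.692864, f(0.816000) = -0.285900 (opposite signs)
step 1: m = 0.525500, f(m) = 0.239728 > 0 → root in [0.525500, 0.816000]
step 2: m = 0.670750, f(m) = -0.014837 < 0 → root in [0.525500, 0.670750]
step 3: m = 0.598125, f(m) = 0.114624 > 0 → root in [0.598125, 0.670750]
step 4: m = 0.634437, f(m) = 0.050425 > 0 → root in [0.634437, 0.670750]
step 5: m = 0.652594, f(m) = 0.017925 > 0 → root in [0.652594, 0.670750]
Midpoint of [0.652594, 0.670750] = 0.661672

0.6617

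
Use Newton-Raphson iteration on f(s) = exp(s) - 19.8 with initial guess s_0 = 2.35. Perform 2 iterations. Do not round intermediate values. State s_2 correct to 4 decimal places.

f'(s) = exp(s)
s_0 = 2.350000: f = -9.314430, f' = 10.485570 → s_1 = 2.350000 - (-9.314430)/(10.485570) = 3.238309
s_1 = 3.238309: f = 5.690591, f' = 25.490591 → s_2 = 3.238309 - (5.690591)/(25.490591) = 3.015067

3.0151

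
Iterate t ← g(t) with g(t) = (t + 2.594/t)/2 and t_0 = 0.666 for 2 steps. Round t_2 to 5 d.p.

1.70897

t_1 = g(0.666000) = 2.280447
t_2 = g(2.280447) = 1.708972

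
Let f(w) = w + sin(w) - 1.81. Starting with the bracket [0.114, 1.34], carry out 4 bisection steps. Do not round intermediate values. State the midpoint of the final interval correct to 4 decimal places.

f(0.114000) = -1.582247, f(1.340000) = 0.503485 (opposite signs)
step 1: m = 0.727000, f(m) = -0.418369 < 0 → root in [0.727000, 1.340000]
step 2: m = 1.033500, f(m) = 0.082596 > 0 → root in [0.727000, 1.033500]
step 3: m = 0.880250, f(m) = -0.158852 < 0 → root in [0.880250, 1.033500]
step 4: m = 0.956875, f(m) = -0.035730 < 0 → root in [0.956875, 1.033500]
Midpoint of [0.956875, 1.033500] = 0.995188

0.9952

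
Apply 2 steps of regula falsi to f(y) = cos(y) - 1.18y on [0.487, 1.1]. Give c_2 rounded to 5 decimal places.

0.66508

f(0.487000) = 0.309081, f(1.100000) = -0.844404
step 1: c = 0.651256, f(c) = 0.026841 > 0 → new bracket [0.651256, 1.100000]
step 2: c = 0.665081, f(c) = 0.002072 > 0 → new bracket [0.665081, 1.100000]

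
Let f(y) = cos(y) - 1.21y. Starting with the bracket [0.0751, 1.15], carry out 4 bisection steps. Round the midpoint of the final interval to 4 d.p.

0.6461

f(0.075100) = 0.906310, f(1.150000) = -0.983013 (opposite signs)
step 1: m = 0.612550, f(m) = 0.076999 > 0 → root in [0.612550, 1.150000]
step 2: m = 0.881275, f(m) = -0.430175 < 0 → root in [0.612550, 0.881275]
step 3: m = 0.746912, f(m) = -0.169974 < 0 → root in [0.612550, 0.746912]
step 4: m = 0.679731, f(m) = -0.044733 < 0 → root in [0.612550, 0.679731]
Midpoint of [0.612550, 0.679731] = 0.646141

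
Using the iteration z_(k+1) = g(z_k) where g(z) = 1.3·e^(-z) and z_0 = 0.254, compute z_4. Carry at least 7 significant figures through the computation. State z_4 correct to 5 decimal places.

z_1 = g(0.254000) = 1.008399
z_2 = g(1.008399) = 0.474243
z_3 = g(0.474243) = 0.809063
z_4 = g(0.809063) = 0.578858

0.57886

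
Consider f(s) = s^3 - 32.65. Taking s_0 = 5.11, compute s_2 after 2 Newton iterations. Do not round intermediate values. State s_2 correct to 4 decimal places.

3.2934

f'(s) = 3s^2
s_0 = 5.110000: f = 100.782831, f' = 78.336300 → s_1 = 5.110000 - (100.782831)/(78.336300) = 3.823459
s_1 = 3.823459: f = 23.244548, f' = 43.856525 → s_2 = 3.823459 - (23.244548)/(43.856525) = 3.293446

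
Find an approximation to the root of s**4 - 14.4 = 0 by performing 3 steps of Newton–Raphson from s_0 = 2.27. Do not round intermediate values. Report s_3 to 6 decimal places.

Newton update: s ← s − f(s)/f'(s).
f'(s) = 4s**3
s_0 = 2.270000: f = 12.152378, f' = 46.788332 → s_1 = 2.270000 - (12.152378)/(46.788332) = 2.010269
s_1 = 2.010269: f = 1.931149, f' = 32.495449 → s_2 = 2.010269 - (1.931149)/(32.495449) = 1.950841
s_2 = 1.950841: f = 0.083959, f' = 29.697880 → s_3 = 1.950841 - (0.083959)/(29.697880) = 1.948014

1.948014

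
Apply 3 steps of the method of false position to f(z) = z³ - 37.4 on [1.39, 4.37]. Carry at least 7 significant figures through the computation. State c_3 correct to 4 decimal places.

3.2949

f(1.390000) = -34.714381, f(4.370000) = 46.053453
step 1: c = 2.670818, f(c) = -18.348348 < 0 → new bracket [2.670818, 4.370000]
step 2: c = 3.154922, f(c) = -5.997385 < 0 → new bracket [3.154922, 4.370000]
step 3: c = 3.294925, f(c) = -1.628539 < 0 → new bracket [3.294925, 4.370000]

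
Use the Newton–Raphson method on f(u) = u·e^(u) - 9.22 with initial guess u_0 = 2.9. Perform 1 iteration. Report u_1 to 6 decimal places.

2.286491

f'(u) = (u + 1)·e^(u)
u_0 = 2.900000: f = 43.485022, f' = 70.879167 → u_1 = 2.900000 - (43.485022)/(70.879167) = 2.286491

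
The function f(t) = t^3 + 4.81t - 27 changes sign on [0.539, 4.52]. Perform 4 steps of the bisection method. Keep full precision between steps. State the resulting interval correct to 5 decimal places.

[2.28069, 2.52950]

f(0.539000) = -24.250819, f(4.520000) = 87.086608 (opposite signs)
step 1: m = 2.529500, f(m) = 1.351573 > 0 → root in [0.539000, 2.529500]
step 2: m = 1.534250, f(m) = -16.008751 < 0 → root in [1.534250, 2.529500]
step 3: m = 2.031875, f(m) = -8.838053 < 0 → root in [2.031875, 2.529500]
step 4: m = 2.280687, f(m) = -4.166816 < 0 → root in [2.280687, 2.529500]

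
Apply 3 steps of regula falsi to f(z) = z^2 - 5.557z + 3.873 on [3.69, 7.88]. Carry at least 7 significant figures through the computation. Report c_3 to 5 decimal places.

False-position update: c = (a·f(b) − b·f(a))/(f(b) − f(a)); replace the endpoint whose sign matches f(c).
f(3.690000) = -3.016230, f(7.880000) = 22.178240
step 1: c = 4.191618, f(c) = -1.850159 < 0 → new bracket [4.191618, 7.880000]
step 2: c = 4.475619, f(c) = -0.966848 < 0 → new bracket [4.475619, 7.880000]
step 3: c = 4.617832, f(c) = -0.463921 < 0 → new bracket [4.617832, 7.880000]

4.61783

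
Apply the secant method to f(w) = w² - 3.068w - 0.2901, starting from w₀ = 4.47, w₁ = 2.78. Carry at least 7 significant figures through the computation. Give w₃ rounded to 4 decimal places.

Secant update: w_(k+1) = w_k − f(w_k)·(w_k − w_(k-1))/(f(w_k) − f(w_(k-1))).
f(w_0) = 5.976840, f(w_1) = -1.090740
w_2 = 2.780000 - (-1.090740)·(2.780000 - 4.470000)/(-1.090740 - (5.976840)) = 3.040818; f(w_2) = -0.372756
w_3 = 3.040818 - (-0.372756)·(3.040818 - 2.780000)/(-0.372756 - (-1.090740)) = 3.176227; f(w_3) = 0.053653

3.1762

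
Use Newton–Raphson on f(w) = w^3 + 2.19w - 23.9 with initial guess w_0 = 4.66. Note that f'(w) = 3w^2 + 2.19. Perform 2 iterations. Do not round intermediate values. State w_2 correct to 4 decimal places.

w_0 = 4.660000: f = 87.500096, f' = 67.336800 → w_1 = 4.660000 - (87.500096)/(67.336800) = 3.360561
w_1 = 3.360561: f = 21.411671, f' = 36.070101 → w_2 = 3.360561 - (21.411671)/(36.070101) = 2.766948

2.7669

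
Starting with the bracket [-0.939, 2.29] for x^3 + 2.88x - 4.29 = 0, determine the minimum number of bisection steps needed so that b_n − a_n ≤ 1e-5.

19

Initial width b − a = 2.29 − -0.939 = 3.229000.
After n steps the width is (b−a)/2^n; need (b−a)/2^n ≤ 1e-5.
So n ≥ log₂(3.229000/1e-5) = log₂(322900.0000) ≈ 18.3007.
Hence n = 19.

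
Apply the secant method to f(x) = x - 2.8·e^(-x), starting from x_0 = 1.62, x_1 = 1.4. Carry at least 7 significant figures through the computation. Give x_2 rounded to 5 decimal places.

0.96196

f(x_0) = 1.065884, f(x_1) = 0.709529
x_2 = 1.400000 - (0.709529)·(1.400000 - 1.620000)/(0.709529 - (1.065884)) = 0.961964; f(x_2) = -0.108032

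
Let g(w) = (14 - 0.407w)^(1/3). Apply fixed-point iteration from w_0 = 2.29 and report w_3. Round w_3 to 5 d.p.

w_1 = g(2.290000) = 2.355426
w_2 = g(2.355426) = 2.353825
w_3 = g(2.353825) = 2.353864

2.35386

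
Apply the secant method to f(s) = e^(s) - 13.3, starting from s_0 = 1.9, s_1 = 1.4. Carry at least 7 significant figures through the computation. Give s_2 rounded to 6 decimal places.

Secant update: s_(k+1) = s_k − f(s_k)·(s_k − s_(k-1))/(f(s_k) − f(s_(k-1))).
f(s_0) = -6.614106, f(s_1) = -9.244800
s_2 = 1.400000 - (-9.244800)·(1.400000 - 1.900000)/(-9.244800 - (-6.614106)) = 3.157103; f(s_2) = 10.202401

3.157103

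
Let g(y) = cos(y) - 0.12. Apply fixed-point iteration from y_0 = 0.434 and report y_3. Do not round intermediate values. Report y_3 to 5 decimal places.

0.71329

y_1 = g(0.434000) = 0.787291
y_2 = g(0.787291) = 0.585767
y_3 = g(0.585767) = 0.713288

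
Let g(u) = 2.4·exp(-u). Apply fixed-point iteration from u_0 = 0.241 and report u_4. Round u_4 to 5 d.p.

0.45283

u_1 = g(0.241000) = 1.886020
u_2 = g(1.886020) = 0.364018
u_3 = g(0.364018) = 1.667708
u_4 = g(1.667708) = 0.452829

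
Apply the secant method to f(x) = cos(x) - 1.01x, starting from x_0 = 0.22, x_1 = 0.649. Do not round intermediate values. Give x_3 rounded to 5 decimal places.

0.73443

f(x_0) = 0.753697, f(x_1) = 0.141199
x_2 = 0.649000 - (0.141199)·(0.649000 - 0.220000)/(0.141199 - (0.753697)) = 0.747897; f(x_2) = -0.022255
x_3 = 0.747897 - (-0.022255)·(0.747897 - 0.649000)/(-0.022255 - (0.141199)) = 0.734432; f(x_3) = 0.000436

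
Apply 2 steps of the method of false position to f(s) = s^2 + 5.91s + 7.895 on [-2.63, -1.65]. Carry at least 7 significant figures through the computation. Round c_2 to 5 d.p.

-2.06660

f(-2.630000) = -0.731400, f(-1.650000) = 0.866000
step 1: c = -2.181288, f(c) = -0.238395 < 0 → new bracket [-2.181288, -1.650000]
step 2: c = -2.066604, f(c) = -0.047778 < 0 → new bracket [-2.066604, -1.650000]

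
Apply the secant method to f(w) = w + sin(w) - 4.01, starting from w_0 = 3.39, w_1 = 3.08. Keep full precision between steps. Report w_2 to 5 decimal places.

f(w_0) = -0.865861, f(w_1) = -0.868446
w_2 = 3.080000 - (-0.868446)·(3.080000 - 3.390000)/(-0.868446 - (-0.865861)) = 107.195016; f(w_2) = 103.556740

107.19502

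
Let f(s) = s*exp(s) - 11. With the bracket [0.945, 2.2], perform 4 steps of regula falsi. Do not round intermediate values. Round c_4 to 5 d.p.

f(0.945000) = -8.568691, f(2.200000) = 8.855030
step 1: c = 1.562188, f(c) = -3.549546 < 0 → new bracket [1.562188, 2.200000]
step 2: c = 1.744697, f(c) = -1.013071 < 0 → new bracket [1.744697, 2.200000]
step 3: c = 1.791439, f(c) = -0.254818 < 0 → new bracket [1.791439, 2.200000]
step 4: c = 1.802867, f(c) = -0.061981 < 0 → new bracket [1.802867, 2.200000]

1.80287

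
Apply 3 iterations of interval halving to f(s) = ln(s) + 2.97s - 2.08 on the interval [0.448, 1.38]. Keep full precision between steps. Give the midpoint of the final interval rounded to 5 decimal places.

0.73925

f(0.448000) = -1.552402, f(1.380000) = 2.340683 (opposite signs)
step 1: m = 0.914000, f(m) = 0.544655 > 0 → root in [0.448000, 0.914000]
step 2: m = 0.681000, f(m) = -0.441623 < 0 → root in [0.681000, 0.914000]
step 3: m = 0.797500, f(m) = 0.062302 > 0 → root in [0.681000, 0.797500]
Midpoint of [0.681000, 0.797500] = 0.739250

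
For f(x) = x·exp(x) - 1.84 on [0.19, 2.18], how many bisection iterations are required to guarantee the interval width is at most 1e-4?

15

Initial width b − a = 2.18 − 0.19 = 1.990000.
After n steps the width is (b−a)/2^n; need (b−a)/2^n ≤ 1e-4.
So n ≥ log₂(1.990000/1e-4) = log₂(19900.0000) ≈ 14.2805.
Hence n = 15.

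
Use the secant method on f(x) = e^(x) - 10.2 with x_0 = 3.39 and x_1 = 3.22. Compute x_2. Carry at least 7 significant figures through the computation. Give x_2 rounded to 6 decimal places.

f(x_0) = 19.465952, f(x_1) = 14.828120
x_2 = 3.220000 - (14.828120)·(3.220000 - 3.390000)/(14.828120 - (19.465952)) = 2.676474; f(x_2) = 4.333763

2.676474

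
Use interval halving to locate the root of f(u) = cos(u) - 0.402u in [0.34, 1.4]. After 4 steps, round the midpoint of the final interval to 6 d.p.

f(0.340000) = 0.806075, f(1.400000) = -0.392833 (opposite signs)
step 1: m = 0.870000, f(m) = 0.295087 > 0 → root in [0.870000, 1.400000]
step 2: m = 1.135000, f(m) = -0.034138 < 0 → root in [0.870000, 1.135000]
step 3: m = 1.002500, f(m) = 0.135192 > 0 → root in [1.002500, 1.135000]
step 4: m = 1.068750, f(m) = 0.051583 > 0 → root in [1.068750, 1.135000]
Midpoint of [1.068750, 1.135000] = 1.101875

1.101875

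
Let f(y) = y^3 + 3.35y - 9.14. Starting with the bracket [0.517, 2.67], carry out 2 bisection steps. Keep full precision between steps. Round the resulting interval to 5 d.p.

[1.05525, 1.59350]

f(0.517000) = -7.269862, f(2.670000) = 18.838663 (opposite signs)
step 1: m = 1.593500, f(m) = 0.244508 > 0 → root in [0.517000, 1.593500]
step 2: m = 1.055250, f(m) = -4.429836 < 0 → root in [1.055250, 1.593500]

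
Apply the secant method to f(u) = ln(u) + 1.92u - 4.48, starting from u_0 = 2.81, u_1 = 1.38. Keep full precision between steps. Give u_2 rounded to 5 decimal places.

2.00397

f(u_0) = 1.948384, f(u_1) = -1.508317
u_2 = 1.380000 - (-1.508317)·(1.380000 - 2.810000)/(-1.508317 - (1.948384)) = 2.003974; f(u_2) = 0.062763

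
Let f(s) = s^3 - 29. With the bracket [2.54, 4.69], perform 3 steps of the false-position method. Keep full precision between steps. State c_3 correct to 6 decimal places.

False-position update: c = (a·f(b) − b·f(a))/(f(b) − f(a)); replace the endpoint whose sign matches f(c).
f(2.540000) = -12.612936, f(4.690000) = 74.161709
step 1: c = 2.852508, f(c) = -5.789696 < 0 → new bracket [2.852508, 4.690000]
step 2: c = 2.985571, f(c) = -2.387718 < 0 → new bracket [2.985571, 4.690000]
step 3: c = 3.038735, f(c) = -0.940591 < 0 → new bracket [3.038735, 4.690000]

3.038735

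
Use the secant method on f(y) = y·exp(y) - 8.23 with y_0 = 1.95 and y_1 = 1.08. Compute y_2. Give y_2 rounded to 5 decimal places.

f(y_0) = 5.475941, f(y_1) = -5.049746
y_2 = 1.080000 - (-5.049746)·(1.080000 - 1.950000)/(-5.049746 - (5.475941)) = 1.497386; f(y_2) = -1.536696

1.49739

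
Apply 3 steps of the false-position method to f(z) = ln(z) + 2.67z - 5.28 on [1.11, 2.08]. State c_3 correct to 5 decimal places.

False-position update: c = (a·f(b) − b·f(a))/(f(b) − f(a)); replace the endpoint whose sign matches f(c).
f(1.110000) = -2.211940, f(2.080000) = 1.005968
step 1: c = 1.776763, f(c) = 0.038750 > 0 → new bracket [1.110000, 1.776763]
step 2: c = 1.765283, f(c) = 0.001617 > 0 → new bracket [1.110000, 1.765283]
step 3: c = 1.764804, f(c) = 0.000068 > 0 → new bracket [1.110000, 1.764804]

1.76480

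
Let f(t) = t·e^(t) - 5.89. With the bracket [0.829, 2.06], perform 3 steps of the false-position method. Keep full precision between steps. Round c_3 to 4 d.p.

f(0.829000) = -3.990739, f(2.060000) = 10.272698
step 1: c = 1.173419, f(c) = -2.096304 < 0 → new bracket [1.173419, 2.060000]
step 2: c = 1.323677, f(c) = -0.916664 < 0 → new bracket [1.323677, 2.060000]
step 3: c = 1.383999, f(c) = -0.366698 < 0 → new bracket [1.383999, 2.060000]

1.3840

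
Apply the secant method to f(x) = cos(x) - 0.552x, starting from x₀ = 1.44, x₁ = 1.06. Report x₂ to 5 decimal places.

0.99563

f(x_0) = -0.664456, f(x_1) = -0.096248
x_2 = 1.060000 - (-0.096248)·(1.060000 - 1.440000)/(-0.096248 - (-0.664456)) = 0.995632; f(x_2) = -0.005617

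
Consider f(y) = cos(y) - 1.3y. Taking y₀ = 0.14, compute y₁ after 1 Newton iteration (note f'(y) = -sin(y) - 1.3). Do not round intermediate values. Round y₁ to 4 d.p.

0.7014

Newton update: y ← y − f(y)/f'(y).
y_0 = 0.140000: f = 0.808216, f' = -1.439543 → y_1 = 0.140000 - (0.808216)/(-1.439543) = 0.701439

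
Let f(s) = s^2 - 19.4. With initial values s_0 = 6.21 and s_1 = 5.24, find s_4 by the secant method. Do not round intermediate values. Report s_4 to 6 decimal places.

f(s_0) = 19.164100, f(s_1) = 8.057600
s_2 = 5.240000 - (8.057600)·(5.240000 - 6.210000)/(8.057600 - (19.164100)) = 4.536279; f(s_2) = 1.177831
s_3 = 4.536279 - (1.177831)·(4.536279 - 5.240000)/(1.177831 - (8.057600)) = 4.415801; f(s_3) = 0.099298
s_4 = 4.415801 - (0.099298)·(4.415801 - 4.536279)/(0.099298 - (1.177831)) = 4.404709; f(s_4) = 0.001459

4.404709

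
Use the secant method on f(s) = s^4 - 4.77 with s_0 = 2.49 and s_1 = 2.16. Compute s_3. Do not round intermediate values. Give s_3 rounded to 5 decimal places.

Secant update: s_(k+1) = s_k − f(s_k)·(s_k − s_(k-1))/(f(s_k) − f(s_(k-1))).
f(s_0) = 33.671240, f(s_1) = 16.997823
s_2 = 2.160000 - (16.997823)·(2.160000 - 2.490000)/(16.997823 - (33.671240)) = 1.823579; f(s_2) = 6.288562
s_3 = 1.823579 - (6.288562)·(1.823579 - 2.160000)/(6.288562 - (16.997823)) = 1.626031; f(s_3) = 2.220605

1.62603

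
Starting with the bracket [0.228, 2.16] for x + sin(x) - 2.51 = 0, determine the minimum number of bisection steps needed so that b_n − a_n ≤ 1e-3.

Initial width b − a = 2.16 − 0.228 = 1.932000.
After n steps the width is (b−a)/2^n; need (b−a)/2^n ≤ 1e-3.
So n ≥ log₂(1.932000/1e-3) = log₂(1932.0000) ≈ 10.9159.
Hence n = 11.

11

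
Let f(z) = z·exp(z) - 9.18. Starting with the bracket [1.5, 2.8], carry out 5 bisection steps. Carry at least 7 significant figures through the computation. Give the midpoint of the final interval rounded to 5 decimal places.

f(1.500000) = -2.457466, f(2.800000) = 36.865011 (opposite signs)
step 1: m = 2.150000, f(m) = 9.277446 > 0 → root in [1.500000, 2.150000]
step 2: m = 1.825000, f(m) = 2.140101 > 0 → root in [1.500000, 1.825000]
step 3: m = 1.662500, f(m) = -0.414509 < 0 → root in [1.662500, 1.825000]
step 4: m = 1.743750, f(m) = 0.792068 > 0 → root in [1.662500, 1.743750]
step 5: m = 1.703125, f(m) = 0.171996 > 0 → root in [1.662500, 1.703125]
Midpoint of [1.662500, 1.703125] = 1.682813

1.68281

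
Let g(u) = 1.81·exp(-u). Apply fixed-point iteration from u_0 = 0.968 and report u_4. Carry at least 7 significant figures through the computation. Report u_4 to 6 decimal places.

0.873576

u_1 = g(0.968000) = 0.687514
u_2 = g(0.687514) = 0.910112
u_3 = g(0.910112) = 0.728487
u_4 = g(0.728487) = 0.873576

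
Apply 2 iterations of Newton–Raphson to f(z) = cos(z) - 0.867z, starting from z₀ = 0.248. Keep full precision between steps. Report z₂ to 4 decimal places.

0.8049

f'(z) = -sin(z) - 0.867
z_0 = 0.248000: f = 0.754389, f' = -1.112466 → z_1 = 0.248000 - (0.754389)/(-1.112466) = 0.926124
z_1 = 0.926124: f = -0.202012, f' = -1.666297 → z_2 = 0.926124 - (-0.202012)/(-1.666297) = 0.804889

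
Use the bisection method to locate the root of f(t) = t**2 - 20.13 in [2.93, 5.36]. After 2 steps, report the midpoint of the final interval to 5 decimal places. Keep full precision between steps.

4.44875

f(2.930000) = -11.545100, f(5.360000) = 8.599600 (opposite signs)
step 1: m = 4.145000, f(m) = -2.948975 < 0 → root in [4.145000, 5.360000]
step 2: m = 4.752500, f(m) = 2.456256 > 0 → root in [4.145000, 4.752500]
Midpoint of [4.145000, 4.752500] = 4.448750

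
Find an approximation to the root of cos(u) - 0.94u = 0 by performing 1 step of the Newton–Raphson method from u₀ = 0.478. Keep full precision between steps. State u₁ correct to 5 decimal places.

f'(u) = -sin(u) - 0.94
u_0 = 0.478000: f = 0.438597, f' = -1.400004 → u_1 = 0.478000 - (0.438597)/(-1.400004) = 0.791282

0.79128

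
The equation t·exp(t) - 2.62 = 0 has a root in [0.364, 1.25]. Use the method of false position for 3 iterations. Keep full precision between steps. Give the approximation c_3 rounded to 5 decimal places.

0.97685

f(0.364000) = -2.096177, f(1.250000) = 1.742929
step 1: c = 0.847762, f(c) = -0.640971 < 0 → new bracket [0.847762, 1.250000]
step 2: c = 0.955914, f(c) = -0.133625 < 0 → new bracket [0.955914, 1.250000]
step 3: c = 0.976855, f(c) = -0.025387 < 0 → new bracket [0.976855, 1.250000]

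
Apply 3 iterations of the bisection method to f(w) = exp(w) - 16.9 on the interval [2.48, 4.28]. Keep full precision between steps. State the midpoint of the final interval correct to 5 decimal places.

2.81750

f(2.480000) = -4.958736, f(4.280000) = 55.340440 (opposite signs)
step 1: m = 3.380000, f(m) = 12.470771 > 0 → root in [2.480000, 3.380000]
step 2: m = 2.930000, f(m) = 1.827630 > 0 → root in [2.480000, 2.930000]
step 3: m = 2.705000, f(m) = -1.945683 < 0 → root in [2.705000, 2.930000]
Midpoint of [2.705000, 2.930000] = 2.817500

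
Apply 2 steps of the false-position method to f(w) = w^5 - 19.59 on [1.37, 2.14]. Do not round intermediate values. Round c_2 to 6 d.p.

1.761761

False-position update: c = (a·f(b) − b·f(a))/(f(b) − f(a)); replace the endpoint whose sign matches f(c).
f(1.370000) = -14.763828, f(2.140000) = 25.291655
step 1: c = 1.653810, f(c) = -7.218337 < 0 → new bracket [1.653810, 2.140000]
step 2: c = 1.761761, f(c) = -2.617928 < 0 → new bracket [1.761761, 2.140000]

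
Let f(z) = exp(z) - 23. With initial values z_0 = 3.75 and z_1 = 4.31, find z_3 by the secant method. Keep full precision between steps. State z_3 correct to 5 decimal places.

f(z_0) = 19.521082, f(z_1) = 51.440489
z_2 = 4.310000 - (51.440489)·(4.310000 - 3.750000)/(51.440489 - (19.521082)) = 3.407519; f(z_2) = 7.190235
z_3 = 3.407519 - (7.190235)·(3.407519 - 4.310000)/(7.190235 - (51.440489)) = 3.260874; f(z_3) = 3.072316

3.26087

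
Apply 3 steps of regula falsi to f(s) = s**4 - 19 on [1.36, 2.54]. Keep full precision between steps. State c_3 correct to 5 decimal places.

f(1.360000) = -15.578980, f(2.540000) = 22.623143
step 1: c = 1.841209, f(c) = -7.507563 < 0 → new bracket [1.841209, 2.540000]
step 2: c = 2.015324, f(c) = -2.503963 < 0 → new bracket [2.015324, 2.540000]
step 3: c = 2.067609, f(c) = -0.724313 < 0 → new bracket [2.067609, 2.540000]

2.06761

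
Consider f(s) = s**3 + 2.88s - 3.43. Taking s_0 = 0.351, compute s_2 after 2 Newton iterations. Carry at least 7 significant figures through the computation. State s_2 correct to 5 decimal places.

Newton update: s ← s − f(s)/f'(s).
f'(s) = 3s**2 + 2.88
s_0 = 0.351000: f = -2.375876, f' = 3.249603 → s_1 = 0.351000 - (-2.375876)/(3.249603) = 1.082128
s_1 = 1.082128: f = 0.953703, f' = 6.393004 → s_2 = 1.082128 - (0.953703)/(6.393004) = 0.932949

0.93295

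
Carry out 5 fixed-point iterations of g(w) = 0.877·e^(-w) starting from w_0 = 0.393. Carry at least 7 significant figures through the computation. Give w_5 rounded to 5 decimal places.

w_1 = g(0.393000) = 0.592000
w_2 = g(0.592000) = 0.485174
w_3 = g(0.485174) = 0.539873
w_4 = g(0.539873) = 0.511135
w_5 = g(0.511135) = 0.526037

0.52604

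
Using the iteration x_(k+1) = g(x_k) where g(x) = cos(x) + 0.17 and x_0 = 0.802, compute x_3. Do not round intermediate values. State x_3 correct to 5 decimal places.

0.85337

x_1 = g(0.802000) = 0.865271
x_2 = g(0.865271) = 0.818434
x_3 = g(0.818434) = 0.853365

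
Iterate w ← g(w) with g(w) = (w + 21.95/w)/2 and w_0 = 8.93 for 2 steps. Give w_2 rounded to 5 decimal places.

4.77447

w_1 = g(8.930000) = 5.694003
w_2 = g(5.694003) = 4.774468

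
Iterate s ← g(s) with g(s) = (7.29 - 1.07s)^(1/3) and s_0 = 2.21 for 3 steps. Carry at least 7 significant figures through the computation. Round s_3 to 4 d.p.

s_1 = g(2.210000) = 1.701418
s_2 = g(1.701418) = 1.761903
s_3 = g(1.761903) = 1.754926

1.7549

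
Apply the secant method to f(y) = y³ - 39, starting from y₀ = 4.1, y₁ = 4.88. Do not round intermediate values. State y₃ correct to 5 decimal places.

3.46117

f(y_0) = 29.921000, f(y_1) = 77.214272
y_2 = 4.880000 - (77.214272)·(4.880000 - 4.100000)/(77.214272 - (29.921000)) = 3.606518; f(y_2) = 7.909878
y_3 = 3.606518 - (7.909878)·(3.606518 - 4.880000)/(7.909878 - (77.214272)) = 3.461172; f(y_3) = 2.463856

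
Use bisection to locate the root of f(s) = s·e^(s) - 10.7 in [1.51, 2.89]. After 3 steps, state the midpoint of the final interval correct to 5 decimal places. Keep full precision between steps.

f(1.510000) = -3.864637, f(2.890000) = 41.300665 (opposite signs)
step 1: m = 2.200000, f(m) = 9.155030 > 0 → root in [1.510000, 2.200000]
step 2: m = 1.855000, f(m) = 1.156600 > 0 → root in [1.510000, 1.855000]
step 3: m = 1.682500, f(m) = -1.649855 < 0 → root in [1.682500, 1.855000]
Midpoint of [1.682500, 1.855000] = 1.768750

1.76875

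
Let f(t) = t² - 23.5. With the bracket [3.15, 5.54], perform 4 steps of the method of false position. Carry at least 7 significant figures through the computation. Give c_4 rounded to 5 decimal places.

f(3.150000) = -13.577500, f(5.540000) = 7.191600
step 1: c = 4.712428, f(c) = -1.293022 < 0 → new bracket [4.712428, 5.540000]
step 2: c = 4.838547, f(c) = -0.088466 < 0 → new bracket [4.838547, 5.540000]
step 3: c = 4.847071, f(c) = -0.005907 < 0 → new bracket [4.847071, 5.540000]
step 4: c = 4.847639, f(c) = -0.000394 < 0 → new bracket [4.847639, 5.540000]

4.84764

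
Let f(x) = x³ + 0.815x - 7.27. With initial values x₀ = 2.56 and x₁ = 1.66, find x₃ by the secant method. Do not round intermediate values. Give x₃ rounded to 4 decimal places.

Secant update: x_(k+1) = x_k − f(x_k)·(x_k − x_(k-1))/(f(x_k) − f(x_(k-1))).
f(x_0) = 11.593616, f(x_1) = -1.342804
x_2 = 1.660000 - (-1.342804)·(1.660000 - 2.560000)/(-1.342804 - (11.593616)) = 1.753420; f(x_2) = -0.450102
x_3 = 1.753420 - (-0.450102)·(1.753420 - 1.660000)/(-0.450102 - (-1.342804)) = 1.800523; f(x_3) = 0.034511

1.8005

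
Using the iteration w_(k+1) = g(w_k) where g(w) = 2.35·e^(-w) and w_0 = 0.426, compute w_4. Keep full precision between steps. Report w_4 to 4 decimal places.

0.5702

w_1 = g(0.426000) = 1.534823
w_2 = g(1.534823) = 0.506410
w_3 = g(0.506410) = 1.416239
w_4 = g(1.416239) = 0.570168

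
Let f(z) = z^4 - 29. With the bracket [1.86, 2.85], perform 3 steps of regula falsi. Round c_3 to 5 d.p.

f(1.860000) = -17.031168, f(2.850000) = 36.975006
step 1: c = 2.172202, f(c) = -6.736105 < 0 → new bracket [2.172202, 2.850000]
step 2: c = 2.276654, f(c) = -2.134899 < 0 → new bracket [2.276654, 2.850000]
step 3: c = 2.307952, f(c) = -0.626892 < 0 → new bracket [2.307952, 2.850000]

2.30795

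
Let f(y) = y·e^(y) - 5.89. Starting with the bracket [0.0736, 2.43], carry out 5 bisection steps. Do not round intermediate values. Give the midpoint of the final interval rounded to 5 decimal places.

f(0.073600) = -5.810779, f(2.430000) = 21.712083 (opposite signs)
step 1: m = 1.251800, f(m) = -1.512917 < 0 → root in [1.251800, 2.430000]
step 2: m = 1.840900, f(m) = 5.711734 > 0 → root in [1.251800, 1.840900]
step 3: m = 1.546350, f(m) = 1.369038 > 0 → root in [1.251800, 1.546350]
step 4: m = 1.399075, f(m) = -0.221717 < 0 → root in [1.399075, 1.546350]
step 5: m = 1.472712, f(m) = 0.532571 > 0 → root in [1.399075, 1.472712]
Midpoint of [1.399075, 1.472712] = 1.435894

1.43589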